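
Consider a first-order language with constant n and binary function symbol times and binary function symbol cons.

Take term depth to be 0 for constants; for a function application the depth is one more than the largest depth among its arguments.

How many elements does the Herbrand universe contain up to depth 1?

3

Write N_k for the number of ground terms of depth ≤ k. A term of depth ≤ k is either a constant or a function symbol applied to arguments of depth ≤ k−1, so N_k = 1 + N_{k-1}^2 + N_{k-1}^2.
N_0 = 1
N_1 = 1 + 1^2 + 1^2 = 3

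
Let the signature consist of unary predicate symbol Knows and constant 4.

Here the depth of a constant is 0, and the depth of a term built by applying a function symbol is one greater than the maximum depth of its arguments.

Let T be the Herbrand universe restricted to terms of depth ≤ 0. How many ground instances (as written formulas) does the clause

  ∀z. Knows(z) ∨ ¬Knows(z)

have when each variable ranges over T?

1

Ground terms of depth ≤ 0:
  With no function symbols every ground term is a constant, so there is exactly 1 ground term at every depth bound.
  N_0 = 1
  Explicitly: 4.
So there is exactly 1 ground term available for substitution.
The clause has 1 distinct variable (z), which appears in the body. In the free term algebra distinct substitutions yield syntactically distinct ground instances.
Number of ground instances = 1.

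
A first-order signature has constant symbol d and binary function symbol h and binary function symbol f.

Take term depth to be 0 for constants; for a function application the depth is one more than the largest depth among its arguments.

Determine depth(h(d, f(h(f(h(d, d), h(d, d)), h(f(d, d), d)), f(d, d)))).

5

depth(h(d, d)) = 1 + max(0, 0) = 1
depth(f(h(d, d), h(d, d))) = 1 + max(1, 1) = 2
depth(f(d, d)) = 1 + max(0, 0) = 1
depth(h(f(d, d), d)) = 1 + max(1, 0) = 2
depth(h(f(h(d, d), h(d, d)), h(f(d, d), d))) = 1 + max(2, 2) = 3
depth(f(h(f(h(d, d), h(d, d)), h(f(d, d), d)), f(d, d))) = 1 + max(3, 1) = 4
depth(h(d, f(h(f(h(d, d), h(d, d)), h(f(d, d), d)), f(d, d)))) = 1 + max(0, 4) = 5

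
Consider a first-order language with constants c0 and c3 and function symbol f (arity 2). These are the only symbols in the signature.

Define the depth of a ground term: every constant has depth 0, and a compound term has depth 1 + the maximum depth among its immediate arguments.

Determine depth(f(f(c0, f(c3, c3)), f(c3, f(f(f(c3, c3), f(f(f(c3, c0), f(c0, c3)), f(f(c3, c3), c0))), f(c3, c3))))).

7

depth(f(c3, c3)) = 1 + max(0, 0) = 1
depth(f(c0, f(c3, c3))) = 1 + max(0, 1) = 2
depth(f(c3, c0)) = 1 + max(0, 0) = 1
depth(f(c0, c3)) = 1 + max(0, 0) = 1
depth(f(f(c3, c0), f(c0, c3))) = 1 + max(1, 1) = 2
depth(f(f(c3, c3), c0)) = 1 + max(1, 0) = 2
depth(f(f(f(c3, c0), f(c0, c3)), f(f(c3, c3), c0))) = 1 + max(2, 2) = 3
depth(f(f(c3, c3), f(f(f(c3, c0), f(c0, c3)), f(f(c3, c3), c0)))) = 1 + max(1, 3) = 4
depth(f(f(f(c3, c3), f(f(f(c3, c0), f(c0, c3)), f(f(c3, c3), c0))), f(c3, c3))) = 1 + max(4, 1) = 5
depth(f(c3, f(f(f(c3, c3), f(f(f(c3, c0), f(c0, c3)), f(f(c3, c3), c0))), f(c3, c3)))) = 1 + max(0, 5) = 6
depth(f(f(c0, f(c3, c3)), f(c3, f(f(f(c3, c3), f(f(f(c3, c0), f(c0, c3)), f(f(c3, c3), c0))), f(c3, c3))))) = 1 + max(2, 6) = 7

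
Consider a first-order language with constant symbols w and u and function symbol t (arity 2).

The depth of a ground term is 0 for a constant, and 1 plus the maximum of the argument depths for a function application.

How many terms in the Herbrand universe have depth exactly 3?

Count level by level. With function symbols t/2, the terms of depth ≤ k are the 2 constants together with each function applied to depth-≤(k−1) tuples, so N_k = 2 + N_{k-1}^2.
N_0 = 2
N_1 = 2 + 2^2 = 6
N_2 = 2 + 6^2 = 38
N_3 = 2 + 38^2 = 1446
Terms of depth exactly 3: N_3 − N_2 = 1446 − 38 = 1408.

1408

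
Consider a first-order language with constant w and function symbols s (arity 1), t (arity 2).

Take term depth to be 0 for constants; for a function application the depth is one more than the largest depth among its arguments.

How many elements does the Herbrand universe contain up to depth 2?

Let N_k = |{terms of depth ≤ k}|. Then N_0 = 1 and N_k = 1 + N_{k-1} + N_{k-1}^2 for k ≥ 1 (one summand per function symbol, arity giving the exponent).
N_0 = 1
N_1 = 1 + 1 + 1^2 = 3
N_2 = 1 + 3 + 3^2 = 13

13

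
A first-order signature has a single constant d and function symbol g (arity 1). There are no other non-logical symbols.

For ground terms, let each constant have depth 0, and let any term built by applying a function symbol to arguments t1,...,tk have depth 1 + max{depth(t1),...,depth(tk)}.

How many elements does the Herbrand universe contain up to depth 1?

2

Write N_k for the number of ground terms of depth ≤ k. A term of depth ≤ k is either a constant or a function symbol applied to arguments of depth ≤ k−1, so N_k = 1 + N_{k-1}.
N_0 = 1
N_1 = 1 + 1 = 2
Explicitly: d, g(d).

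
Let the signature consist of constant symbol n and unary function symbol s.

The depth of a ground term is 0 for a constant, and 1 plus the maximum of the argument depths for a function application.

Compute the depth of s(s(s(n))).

depth(s(n)) = 1 + depth(n) = 1 + 0 = 1
depth(s(s(n))) = 1 + depth(s(n)) = 1 + 1 = 2
depth(s(s(s(n)))) = 1 + depth(s(s(n))) = 1 + 2 = 3

3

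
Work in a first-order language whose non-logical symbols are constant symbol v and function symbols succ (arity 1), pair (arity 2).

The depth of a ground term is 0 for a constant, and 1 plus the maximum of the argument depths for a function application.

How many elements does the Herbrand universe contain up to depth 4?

Write N_k for the number of ground terms of depth ≤ k. A term of depth ≤ k is either a constant or a function symbol applied to arguments of depth ≤ k−1, so N_k = 1 + N_{k-1} + N_{k-1}^2.
N_0 = 1
N_1 = 1 + 1 + 1^2 = 3
N_2 = 1 + 3 + 3^2 = 13
N_3 = 1 + 13 + 13^2 = 183
N_4 = 1 + 183 + 183^2 = 33673

33673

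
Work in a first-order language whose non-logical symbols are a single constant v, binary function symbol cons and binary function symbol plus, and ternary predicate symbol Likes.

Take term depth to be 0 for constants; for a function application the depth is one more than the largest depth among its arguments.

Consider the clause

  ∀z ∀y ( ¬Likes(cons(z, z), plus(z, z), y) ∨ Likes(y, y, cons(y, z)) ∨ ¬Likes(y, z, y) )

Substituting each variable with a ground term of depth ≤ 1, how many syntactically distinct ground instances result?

Ground terms of depth ≤ 1:
  If N_k denotes the number of depth-≤k ground terms, the 1 constant gives N_0 = 1, and each function symbol of arity r contributes N_{k-1}^r new terms at level k: N_k = 1 + N_{k-1}^2 + N_{k-1}^2.
  N_0 = 1
  N_1 = 1 + 1^2 + 1^2 = 3
  Explicitly: v, cons(v, v), plus(v, v).
So there are 3 ground terms available for substitution.
There are 2 variables to instantiate (z, y), each occurring in at least one literal, so different choices give different ground instances.
Number of ground instances = 3^2 = 9.

9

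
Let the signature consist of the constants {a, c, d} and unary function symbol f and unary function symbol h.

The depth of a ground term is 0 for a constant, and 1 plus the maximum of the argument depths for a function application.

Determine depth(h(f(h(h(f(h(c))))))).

depth(h(c)) = 1 + depth(c) = 1 + 0 = 1
depth(f(h(c))) = 1 + depth(h(c)) = 1 + 1 = 2
depth(h(f(h(c)))) = 1 + depth(f(h(c))) = 1 + 2 = 3
depth(h(h(f(h(c))))) = 1 + depth(h(f(h(c)))) = 1 + 3 = 4
depth(f(h(h(f(h(c)))))) = 1 + depth(h(h(f(h(c))))) = 1 + 4 = 5
depth(h(f(h(h(f(h(c))))))) = 1 + depth(f(h(h(f(h(c)))))) = 1 + 5 = 6

6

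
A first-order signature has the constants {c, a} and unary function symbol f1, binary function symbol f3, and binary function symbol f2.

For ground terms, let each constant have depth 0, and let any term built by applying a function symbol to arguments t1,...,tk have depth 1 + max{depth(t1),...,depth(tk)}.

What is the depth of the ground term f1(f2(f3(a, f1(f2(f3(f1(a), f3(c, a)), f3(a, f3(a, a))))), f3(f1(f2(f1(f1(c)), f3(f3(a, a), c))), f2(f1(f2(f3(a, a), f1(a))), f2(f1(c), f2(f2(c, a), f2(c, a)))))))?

depth(f1(a)) = 1 + depth(a) = 1 + 0 = 1
depth(f3(c, a)) = 1 + max(0, 0) = 1
depth(f3(f1(a), f3(c, a))) = 1 + max(1, 1) = 2
depth(f3(a, a)) = 1 + max(0, 0) = 1
depth(f3(a, f3(a, a))) = 1 + max(0, 1) = 2
depth(f2(f3(f1(a), f3(c, a)), f3(a, f3(a, a)))) = 1 + max(2, 2) = 3
depth(f1(f2(f3(f1(a), f3(c, a)), f3(a, f3(a, a))))) = 1 + depth(f2(f3(f1(a), f3(c, a)), f3(a, f3(a, a)))) = 1 + 3 = 4
depth(f3(a, f1(f2(f3(f1(a), f3(c, a)), f3(a, f3(a, a)))))) = 1 + max(0, 4) = 5
depth(f1(c)) = 1 + depth(c) = 1 + 0 = 1
depth(f1(f1(c))) = 1 + depth(f1(c)) = 1 + 1 = 2
depth(f3(f3(a, a), c)) = 1 + max(1, 0) = 2
depth(f2(f1(f1(c)), f3(f3(a, a), c))) = 1 + max(2, 2) = 3
depth(f1(f2(f1(f1(c)), f3(f3(a, a), c)))) = 1 + depth(f2(f1(f1(c)), f3(f3(a, a), c))) = 1 + 3 = 4
depth(f2(f3(a, a), f1(a))) = 1 + max(1, 1) = 2
depth(f1(f2(f3(a, a), f1(a)))) = 1 + depth(f2(f3(a, a), f1(a))) = 1 + 2 = 3
depth(f2(c, a)) = 1 + max(0, 0) = 1
depth(f2(f2(c, a), f2(c, a))) = 1 + max(1, 1) = 2
depth(f2(f1(c), f2(f2(c, a), f2(c, a)))) = 1 + max(1, 2) = 3
depth(f2(f1(f2(f3(a, a), f1(a))), f2(f1(c), f2(f2(c, a), f2(c, a))))) = 1 + max(3, 3) = 4
depth(f3(f1(f2(f1(f1(c)), f3(f3(a, a), c))), f2(f1(f2(f3(a, a), f1(a))), f2(f1(c), f2(f2(c, a), f2(c, a)))))) = 1 + max(4, 4) = 5
depth(f2(f3(a, f1(f2(f3(f1(a), f3(c, a)), f3(a, f3(a, a))))), f3(f1(f2(f1(f1(c)), f3(f3(a, a), c))), f2(f1(f2(f3(a, a), f1(a))), f2(f1(c), f2(f2(c, a), f2(c, a))))))) = 1 + max(5, 5) = 6
depth(f1(f2(f3(a, f1(f2(f3(f1(a), f3(c, a)), f3(a, f3(a, a))))), f3(f1(f2(f1(f1(c)), f3(f3(a, a), c))), f2(f1(f2(f3(a, a), f1(a))), f2(f1(c), f2(f2(c, a), f2(c, a)))))))) = 1 + depth(f2(f3(a, f1(f2(f3(f1(a), f3(c, a)), f3(a, f3(a, a))))), f3(f1(f2(f1(f1(c)), f3(f3(a, a), c))), f2(f1(f2(f3(a, a), f1(a))), f2(f1(c), f2(f2(c, a), f2(c, a))))))) = 1 + 6 = 7

7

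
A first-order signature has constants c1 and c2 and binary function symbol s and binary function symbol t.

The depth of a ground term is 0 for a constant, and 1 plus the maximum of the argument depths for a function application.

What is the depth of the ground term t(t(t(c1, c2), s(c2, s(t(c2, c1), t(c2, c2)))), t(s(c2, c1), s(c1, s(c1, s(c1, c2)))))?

depth(t(c1, c2)) = 1 + max(0, 0) = 1
depth(t(c2, c1)) = 1 + max(0, 0) = 1
depth(t(c2, c2)) = 1 + max(0, 0) = 1
depth(s(t(c2, c1), t(c2, c2))) = 1 + max(1, 1) = 2
depth(s(c2, s(t(c2, c1), t(c2, c2)))) = 1 + max(0, 2) = 3
depth(t(t(c1, c2), s(c2, s(t(c2, c1), t(c2, c2))))) = 1 + max(1, 3) = 4
depth(s(c2, c1)) = 1 + max(0, 0) = 1
depth(s(c1, c2)) = 1 + max(0, 0) = 1
depth(s(c1, s(c1, c2))) = 1 + max(0, 1) = 2
depth(s(c1, s(c1, s(c1, c2)))) = 1 + max(0, 2) = 3
depth(t(s(c2, c1), s(c1, s(c1, s(c1, c2))))) = 1 + max(1, 3) = 4
depth(t(t(t(c1, c2), s(c2, s(t(c2, c1), t(c2, c2)))), t(s(c2, c1), s(c1, s(c1, s(c1, c2)))))) = 1 + max(4, 4) = 5

5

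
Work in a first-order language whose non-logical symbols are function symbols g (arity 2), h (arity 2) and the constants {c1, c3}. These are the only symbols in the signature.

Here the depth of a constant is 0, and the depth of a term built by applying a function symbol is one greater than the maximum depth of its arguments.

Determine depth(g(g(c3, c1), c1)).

2

depth(g(c3, c1)) = 1 + max(0, 0) = 1
depth(g(g(c3, c1), c1)) = 1 + max(1, 0) = 2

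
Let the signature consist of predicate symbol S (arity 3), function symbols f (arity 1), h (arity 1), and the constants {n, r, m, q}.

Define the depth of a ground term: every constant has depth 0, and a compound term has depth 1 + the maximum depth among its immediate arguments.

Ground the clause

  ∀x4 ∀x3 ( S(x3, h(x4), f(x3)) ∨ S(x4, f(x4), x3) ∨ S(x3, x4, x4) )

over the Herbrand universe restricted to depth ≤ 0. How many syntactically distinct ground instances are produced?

Ground terms of depth ≤ 0:
  If N_k denotes the number of depth-≤k ground terms, the 4 constants give N_0 = 4, and each function symbol of arity r contributes N_{k-1}^r new terms at level k: N_k = 4 + N_{k-1} + N_{k-1}.
  N_0 = 4
  Explicitly: n, r, m, q.
So there are 4 ground terms available for substitution.
The body mentions every one of the 2 quantified variables; since ground terms form a free algebra, no two substitutions collapse to the same formula.
Number of ground instances = 4^2 = 16.

16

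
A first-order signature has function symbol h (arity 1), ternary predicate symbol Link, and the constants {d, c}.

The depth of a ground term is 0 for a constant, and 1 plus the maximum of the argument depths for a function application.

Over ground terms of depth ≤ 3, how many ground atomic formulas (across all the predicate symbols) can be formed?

First count ground terms of depth ≤ 3.
Write N_k for the number of ground terms of depth ≤ k. A term of depth ≤ k is either a constant or a function symbol applied to arguments of depth ≤ k−1, so N_k = 2 + N_{k-1}.
N_0 = 2
N_1 = 2 + 2 = 4
N_2 = 2 + 4 = 6
N_3 = 2 + 6 = 8
Explicitly: d, c, h(d), h(c), h(h(d)), h(h(c)), h(h(h(d))), h(h(h(c))).
So |H| = 8.
A ground atom is a predicate applied to a tuple of terms from H, so the count is the sum over predicates of |H|^arity:
  Link: 8^3 = 512
Total ground atoms: 512.

512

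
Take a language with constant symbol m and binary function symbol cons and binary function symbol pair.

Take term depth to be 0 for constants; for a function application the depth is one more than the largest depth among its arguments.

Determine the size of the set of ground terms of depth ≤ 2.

If N_k denotes the number of depth-≤k ground terms, the 1 constant gives N_0 = 1, and each function symbol of arity r contributes N_{k-1}^r new terms at level k: N_k = 1 + N_{k-1}^2 + N_{k-1}^2.
N_0 = 1
N_1 = 1 + 1^2 + 1^2 = 3
N_2 = 1 + 3^2 + 3^2 = 19

19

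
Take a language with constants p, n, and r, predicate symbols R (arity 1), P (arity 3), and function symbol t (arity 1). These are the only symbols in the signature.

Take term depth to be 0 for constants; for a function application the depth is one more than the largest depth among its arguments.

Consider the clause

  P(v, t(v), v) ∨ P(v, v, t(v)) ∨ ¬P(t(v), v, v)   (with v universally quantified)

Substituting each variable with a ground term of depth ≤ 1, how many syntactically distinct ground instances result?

6

Ground terms of depth ≤ 1:
  Count level by level. With function symbols t/1, the terms of depth ≤ k are the 3 constants together with each function applied to depth-≤(k−1) tuples, so N_k = 3 + N_{k-1}.
  N_0 = 3
  N_1 = 3 + 3 = 6
So there are 6 ground terms available for substitution.
The variable v ranges independently over the available ground terms, and distinct assignments produce distinct instances.
Number of ground instances = 6.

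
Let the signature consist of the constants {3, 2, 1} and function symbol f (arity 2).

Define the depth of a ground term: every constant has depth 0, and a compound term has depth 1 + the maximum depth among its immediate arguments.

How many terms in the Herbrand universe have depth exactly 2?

135

Let N_k = |{terms of depth ≤ k}|. Then N_0 = 3 and N_k = 3 + N_{k-1}^2 for k ≥ 1 (one summand per function symbol, arity giving the exponent).
N_0 = 3
N_1 = 3 + 3^2 = 12
N_2 = 3 + 12^2 = 147
Terms of depth exactly 2: N_2 − N_1 = 147 − 12 = 135.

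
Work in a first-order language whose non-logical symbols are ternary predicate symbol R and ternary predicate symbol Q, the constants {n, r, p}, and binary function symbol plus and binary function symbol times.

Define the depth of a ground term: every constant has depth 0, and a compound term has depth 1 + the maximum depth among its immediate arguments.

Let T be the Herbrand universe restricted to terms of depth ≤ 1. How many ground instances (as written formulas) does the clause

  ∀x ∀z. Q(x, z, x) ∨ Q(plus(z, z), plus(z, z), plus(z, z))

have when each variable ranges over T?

Ground terms of depth ≤ 1:
  Let N_k = |{terms of depth ≤ k}|. Then N_0 = 3 and N_k = 3 + N_{k-1}^2 + N_{k-1}^2 for k ≥ 1 (one summand per function symbol, arity giving the exponent).
  N_0 = 3
  N_1 = 3 + 3^2 + 3^2 = 21
So there are 21 ground terms available for substitution.
The body mentions every one of the 2 quantified variables; since ground terms form a free algebra, no two substitutions collapse to the same formula.
Number of ground instances = 21^2 = 441.

441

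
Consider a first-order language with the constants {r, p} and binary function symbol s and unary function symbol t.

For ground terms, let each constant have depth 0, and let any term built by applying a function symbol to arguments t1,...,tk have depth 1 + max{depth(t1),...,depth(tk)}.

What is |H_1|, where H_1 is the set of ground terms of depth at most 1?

If N_k denotes the number of depth-≤k ground terms, the 2 constants give N_0 = 2, and each function symbol of arity r contributes N_{k-1}^r new terms at level k: N_k = 2 + N_{k-1}^2 + N_{k-1}.
N_0 = 2
N_1 = 2 + 2^2 + 2 = 8
Explicitly: r, p, s(r, r), s(r, p), s(p, r), s(p, p), t(r), t(p).

8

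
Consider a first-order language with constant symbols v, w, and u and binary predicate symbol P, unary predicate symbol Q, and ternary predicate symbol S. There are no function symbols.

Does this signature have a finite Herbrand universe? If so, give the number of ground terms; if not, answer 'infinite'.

3

There are no function symbols, so every ground term is one of the 3 constants.
The Herbrand universe is {v, w, u}, which is finite with 3 elements.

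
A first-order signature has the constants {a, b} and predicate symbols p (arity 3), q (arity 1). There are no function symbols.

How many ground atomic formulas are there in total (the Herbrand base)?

With no function symbols, the Herbrand universe is just the 2 constants.
Ground atoms per predicate: p: 2^3 = 8, q: 2.
Herbrand base size = 8 + 2 = 10.

10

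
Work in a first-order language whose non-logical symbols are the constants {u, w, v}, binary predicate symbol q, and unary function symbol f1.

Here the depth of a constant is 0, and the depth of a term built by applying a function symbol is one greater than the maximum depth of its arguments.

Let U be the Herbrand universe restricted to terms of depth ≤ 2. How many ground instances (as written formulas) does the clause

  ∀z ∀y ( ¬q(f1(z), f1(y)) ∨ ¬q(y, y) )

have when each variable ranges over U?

Ground terms of depth ≤ 2:
  If N_k denotes the number of depth-≤k ground terms, the 3 constants give N_0 = 3, and each function symbol of arity r contributes N_{k-1}^r new terms at level k: N_k = 3 + N_{k-1}.
  N_0 = 3
  N_1 = 3 + 3 = 6
  N_2 = 3 + 6 = 9
  Explicitly: u, w, v, f1(u), f1(w), f1(v), f1(f1(u)), f1(f1(w)), f1(f1(v)).
So there are 9 ground terms available for substitution.
The body mentions every one of the 2 quantified variables; since ground terms form a free algebra, no two substitutions collapse to the same formula.
Number of ground instances = 9^2 = 81.

81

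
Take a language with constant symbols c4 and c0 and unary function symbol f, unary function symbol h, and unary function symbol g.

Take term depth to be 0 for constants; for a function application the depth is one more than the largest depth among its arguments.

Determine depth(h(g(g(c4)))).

3

depth(g(c4)) = 1 + depth(c4) = 1 + 0 = 1
depth(g(g(c4))) = 1 + depth(g(c4)) = 1 + 1 = 2
depth(h(g(g(c4)))) = 1 + depth(g(g(c4))) = 1 + 2 = 3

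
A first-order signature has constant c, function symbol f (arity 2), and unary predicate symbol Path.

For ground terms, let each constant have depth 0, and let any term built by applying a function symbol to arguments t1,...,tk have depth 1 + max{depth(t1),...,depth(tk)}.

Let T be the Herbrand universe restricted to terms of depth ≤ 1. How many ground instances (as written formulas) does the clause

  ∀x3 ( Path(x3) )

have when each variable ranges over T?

Ground terms of depth ≤ 1:
  Let N_k = |{terms of depth ≤ k}|. Then N_0 = 1 and N_k = 1 + N_{k-1}^2 for k ≥ 1 (one summand per function symbol, arity giving the exponent).
  N_0 = 1
  N_1 = 1 + 1^2 = 2
  Explicitly: c, f(c, c).
So there are 2 ground terms available for substitution.
The clause has 1 distinct variable (x3), which appears in the body. In the free term algebra distinct substitutions yield syntactically distinct ground instances.
Number of ground instances = 2.

2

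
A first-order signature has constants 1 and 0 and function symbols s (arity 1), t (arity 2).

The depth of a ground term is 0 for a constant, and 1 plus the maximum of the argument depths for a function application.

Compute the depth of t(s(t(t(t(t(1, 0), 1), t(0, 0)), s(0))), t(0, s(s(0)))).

6

depth(t(1, 0)) = 1 + max(0, 0) = 1
depth(t(t(1, 0), 1)) = 1 + max(1, 0) = 2
depth(t(0, 0)) = 1 + max(0, 0) = 1
depth(t(t(t(1, 0), 1), t(0, 0))) = 1 + max(2, 1) = 3
depth(s(0)) = 1 + depth(0) = 1 + 0 = 1
depth(t(t(t(t(1, 0), 1), t(0, 0)), s(0))) = 1 + max(3, 1) = 4
depth(s(t(t(t(t(1, 0), 1), t(0, 0)), s(0)))) = 1 + depth(t(t(t(t(1, 0), 1), t(0, 0)), s(0))) = 1 + 4 = 5
depth(s(s(0))) = 1 + depth(s(0)) = 1 + 1 = 2
depth(t(0, s(s(0)))) = 1 + max(0, 2) = 3
depth(t(s(t(t(t(t(1, 0), 1), t(0, 0)), s(0))), t(0, s(s(0))))) = 1 + max(5, 3) = 6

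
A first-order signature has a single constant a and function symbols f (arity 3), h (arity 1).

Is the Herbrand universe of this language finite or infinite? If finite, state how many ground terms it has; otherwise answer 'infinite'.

infinite

The signature has at least one function symbol (f, arity 3) and at least one constant (a).
Iterating f gives infinitely many distinct ground terms: a, f(a, a, a), f(f(a, a, a), f(a, a, a), f(a, a, a)), ...
So the Herbrand universe is infinite.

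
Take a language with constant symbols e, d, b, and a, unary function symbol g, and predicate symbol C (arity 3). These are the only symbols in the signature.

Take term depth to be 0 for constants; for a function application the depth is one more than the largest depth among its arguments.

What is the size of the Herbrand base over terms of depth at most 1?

First count ground terms of depth ≤ 1.
Let N_k = |{terms of depth ≤ k}|. Then N_0 = 4 and N_k = 4 + N_{k-1} for k ≥ 1 (one summand per function symbol, arity giving the exponent).
N_0 = 4
N_1 = 4 + 4 = 8
Explicitly: e, d, b, a, g(e), g(d), g(b), g(a).
So |H| = 8.
Each predicate of arity r yields |H|^r ground atoms (one per choice of an r-tuple from H):
  C: 8^3 = 512
Total ground atoms: 512.

512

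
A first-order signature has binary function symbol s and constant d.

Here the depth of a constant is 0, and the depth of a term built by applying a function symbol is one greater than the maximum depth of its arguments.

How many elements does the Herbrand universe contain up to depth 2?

5

Let N_k count ground terms of depth at most k. Each non-constant term of depth ≤ k is some function symbol applied to depth-≤(k−1) arguments, giving N_k = 1 + N_{k-1}^2.
N_0 = 1
N_1 = 1 + 1^2 = 2
N_2 = 1 + 2^2 = 5
Explicitly: d, s(d, d), s(d, s(d, d)), s(s(d, d), d), s(s(d, d), s(d, d)).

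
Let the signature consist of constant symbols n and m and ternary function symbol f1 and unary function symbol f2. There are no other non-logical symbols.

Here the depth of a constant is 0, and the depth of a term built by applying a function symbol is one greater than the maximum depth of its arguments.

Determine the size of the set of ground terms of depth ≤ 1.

12

Count level by level. With function symbols f1/3, f2/1, the terms of depth ≤ k are the 2 constants together with each function applied to depth-≤(k−1) tuples, so N_k = 2 + N_{k-1}^3 + N_{k-1}.
N_0 = 2
N_1 = 2 + 2^3 + 2 = 12
Explicitly: n, m, f1(n, n, n), f1(n, n, m), f1(n, m, n), f1(n, m, m), f1(m, n, n), f1(m, n, m), f1(m, m, n), f1(m, m, m), f2(n), f2(m).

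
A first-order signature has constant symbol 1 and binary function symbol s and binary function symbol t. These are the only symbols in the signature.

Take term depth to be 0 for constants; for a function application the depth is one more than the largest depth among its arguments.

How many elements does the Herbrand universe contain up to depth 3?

If N_k denotes the number of depth-≤k ground terms, the 1 constant gives N_0 = 1, and each function symbol of arity r contributes N_{k-1}^r new terms at level k: N_k = 1 + N_{k-1}^2 + N_{k-1}^2.
N_0 = 1
N_1 = 1 + 1^2 + 1^2 = 3
N_2 = 1 + 3^2 + 3^2 = 19
N_3 = 1 + 19^2 + 19^2 = 723

723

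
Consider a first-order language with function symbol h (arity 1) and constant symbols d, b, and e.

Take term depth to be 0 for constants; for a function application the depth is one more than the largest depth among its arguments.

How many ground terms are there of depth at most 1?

6

If N_k denotes the number of depth-≤k ground terms, the 3 constants give N_0 = 3, and each function symbol of arity r contributes N_{k-1}^r new terms at level k: N_k = 3 + N_{k-1}.
N_0 = 3
N_1 = 3 + 3 = 6
Explicitly: d, b, e, h(d), h(b), h(e).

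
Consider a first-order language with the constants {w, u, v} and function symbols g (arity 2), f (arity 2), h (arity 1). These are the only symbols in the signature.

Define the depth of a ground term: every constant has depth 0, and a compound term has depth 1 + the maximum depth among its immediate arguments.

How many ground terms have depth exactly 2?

1155

Count level by level. With function symbols g/2, f/2, h/1, the terms of depth ≤ k are the 3 constants together with each function applied to depth-≤(k−1) tuples, so N_k = 3 + N_{k-1}^2 + N_{k-1}^2 + N_{k-1}.
N_0 = 3
N_1 = 3 + 3^2 + 3^2 + 3 = 24
N_2 = 3 + 24^2 + 24^2 + 24 = 1179
Terms of depth exactly 2: N_2 − N_1 = 1179 − 24 = 1155.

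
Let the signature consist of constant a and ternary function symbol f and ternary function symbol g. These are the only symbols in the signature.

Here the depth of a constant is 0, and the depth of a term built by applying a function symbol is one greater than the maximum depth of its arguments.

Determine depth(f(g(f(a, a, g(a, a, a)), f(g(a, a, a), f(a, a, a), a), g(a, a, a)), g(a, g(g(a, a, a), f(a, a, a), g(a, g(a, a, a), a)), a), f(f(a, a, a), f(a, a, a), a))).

5

depth(g(a, a, a)) = 1 + max(0, 0, 0) = 1
depth(f(a, a, g(a, a, a))) = 1 + max(0, 0, 1) = 2
depth(f(a, a, a)) = 1 + max(0, 0, 0) = 1
depth(f(g(a, a, a), f(a, a, a), a)) = 1 + max(1, 1, 0) = 2
depth(g(f(a, a, g(a, a, a)), f(g(a, a, a), f(a, a, a), a), g(a, a, a))) = 1 + max(2, 2, 1) = 3
depth(g(a, g(a, a, a), a)) = 1 + max(0, 1, 0) = 2
depth(g(g(a, a, a), f(a, a, a), g(a, g(a, a, a), a))) = 1 + max(1, 1, 2) = 3
depth(g(a, g(g(a, a, a), f(a, a, a), g(a, g(a, a, a), a)), a)) = 1 + max(0, 3, 0) = 4
depth(f(f(a, a, a), f(a, a, a), a)) = 1 + max(1, 1, 0) = 2
depth(f(g(f(a, a, g(a, a, a)), f(g(a, a, a), f(a, a, a), a), g(a, a, a)), g(a, g(g(a, a, a), f(a, a, a), g(a, g(a, a, a), a)), a), f(f(a, a, a), f(a, a, a), a))) = 1 + max(3, 4, 2) = 5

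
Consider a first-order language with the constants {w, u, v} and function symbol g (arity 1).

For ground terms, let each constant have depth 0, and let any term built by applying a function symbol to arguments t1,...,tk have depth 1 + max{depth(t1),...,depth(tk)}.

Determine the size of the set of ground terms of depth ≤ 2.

Let N_k count ground terms of depth at most k. Each non-constant term of depth ≤ k is some function symbol applied to depth-≤(k−1) arguments, giving N_k = 3 + N_{k-1}.
N_0 = 3
N_1 = 3 + 3 = 6
N_2 = 3 + 6 = 9

9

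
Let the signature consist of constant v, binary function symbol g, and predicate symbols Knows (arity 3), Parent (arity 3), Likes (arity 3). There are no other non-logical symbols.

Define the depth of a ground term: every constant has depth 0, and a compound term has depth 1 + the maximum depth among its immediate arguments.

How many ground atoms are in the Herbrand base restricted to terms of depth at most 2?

First count ground terms of depth ≤ 2.
Write N_k for the number of ground terms of depth ≤ k. A term of depth ≤ k is either a constant or a function symbol applied to arguments of depth ≤ k−1, so N_k = 1 + N_{k-1}^2.
N_0 = 1
N_1 = 1 + 1^2 = 2
N_2 = 1 + 2^2 = 5
Explicitly: v, g(v, v), g(v, g(v, v)), g(g(v, v), v), g(g(v, v), g(v, v)).
So |H| = 5.
A ground atom is a predicate applied to a tuple of terms from H, so the count is the sum over predicates of |H|^arity:
  Knows: 5^3 = 125;  Parent: 5^3 = 125;  Likes: 5^3 = 125
Total ground atoms: 125 + 125 + 125 = 375.

375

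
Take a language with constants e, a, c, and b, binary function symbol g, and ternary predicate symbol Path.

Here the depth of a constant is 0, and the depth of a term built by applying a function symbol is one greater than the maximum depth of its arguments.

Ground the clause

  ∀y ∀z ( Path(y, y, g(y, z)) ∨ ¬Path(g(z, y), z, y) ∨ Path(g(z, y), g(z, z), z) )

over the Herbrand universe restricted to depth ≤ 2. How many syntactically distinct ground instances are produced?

Ground terms of depth ≤ 2:
  Count level by level. With function symbols g/2, the terms of depth ≤ k are the 4 constants together with each function applied to depth-≤(k−1) tuples, so N_k = 4 + N_{k-1}^2.
  N_0 = 4
  N_1 = 4 + 4^2 = 20
  N_2 = 4 + 20^2 = 404
So there are 404 ground terms available for substitution.
The clause has 2 distinct variables (y, z), each appearing in the body. In the free term algebra distinct substitutions yield syntactically distinct ground instances.
Number of ground instances = 404^2 = 163216.

163216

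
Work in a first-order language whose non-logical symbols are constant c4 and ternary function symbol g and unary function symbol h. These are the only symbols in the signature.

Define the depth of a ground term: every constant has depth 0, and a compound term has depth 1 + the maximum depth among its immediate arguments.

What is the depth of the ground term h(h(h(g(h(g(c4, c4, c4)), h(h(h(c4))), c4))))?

7

depth(g(c4, c4, c4)) = 1 + max(0, 0, 0) = 1
depth(h(g(c4, c4, c4))) = 1 + depth(g(c4, c4, c4)) = 1 + 1 = 2
depth(h(c4)) = 1 + depth(c4) = 1 + 0 = 1
depth(h(h(c4))) = 1 + depth(h(c4)) = 1 + 1 = 2
depth(h(h(h(c4)))) = 1 + depth(h(h(c4))) = 1 + 2 = 3
depth(g(h(g(c4, c4, c4)), h(h(h(c4))), c4)) = 1 + max(2, 3, 0) = 4
depth(h(g(h(g(c4, c4, c4)), h(h(h(c4))), c4))) = 1 + depth(g(h(g(c4, c4, c4)), h(h(h(c4))), c4)) = 1 + 4 = 5
depth(h(h(g(h(g(c4, c4, c4)), h(h(h(c4))), c4)))) = 1 + depth(h(g(h(g(c4, c4, c4)), h(h(h(c4))), c4))) = 1 + 5 = 6
depth(h(h(h(g(h(g(c4, c4, c4)), h(h(h(c4))), c4))))) = 1 + depth(h(h(g(h(g(c4, c4, c4)), h(h(h(c4))), c4)))) = 1 + 6 = 7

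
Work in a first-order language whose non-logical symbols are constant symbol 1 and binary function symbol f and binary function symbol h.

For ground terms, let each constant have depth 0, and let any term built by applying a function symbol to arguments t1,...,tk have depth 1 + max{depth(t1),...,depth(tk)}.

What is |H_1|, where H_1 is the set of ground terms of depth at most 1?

3

Count level by level. With function symbols f/2, h/2, the terms of depth ≤ k are the 1 constant together with each function applied to depth-≤(k−1) tuples, so N_k = 1 + N_{k-1}^2 + N_{k-1}^2.
N_0 = 1
N_1 = 1 + 1^2 + 1^2 = 3
Explicitly: 1, f(1, 1), h(1, 1).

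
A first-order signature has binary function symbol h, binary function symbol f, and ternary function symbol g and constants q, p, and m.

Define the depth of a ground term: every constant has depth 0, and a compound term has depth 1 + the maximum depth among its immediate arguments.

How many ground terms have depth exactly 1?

If N_k denotes the number of depth-≤k ground terms, the 3 constants give N_0 = 3, and each function symbol of arity r contributes N_{k-1}^r new terms at level k: N_k = 3 + N_{k-1}^2 + N_{k-1}^2 + N_{k-1}^3.
N_0 = 3
N_1 = 3 + 3^2 + 3^2 + 3^3 = 48
Terms of depth exactly 1: N_1 − N_0 = 48 − 3 = 45.

45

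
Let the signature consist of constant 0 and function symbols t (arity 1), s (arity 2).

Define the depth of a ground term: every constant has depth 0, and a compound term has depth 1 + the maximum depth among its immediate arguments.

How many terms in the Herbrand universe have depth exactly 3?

If N_k denotes the number of depth-≤k ground terms, the 1 constant gives N_0 = 1, and each function symbol of arity r contributes N_{k-1}^r new terms at level k: N_k = 1 + N_{k-1} + N_{k-1}^2.
N_0 = 1
N_1 = 1 + 1 + 1^2 = 3
N_2 = 1 + 3 + 3^2 = 13
N_3 = 1 + 13 + 13^2 = 183
Terms of depth exactly 3: N_3 − N_2 = 183 − 13 = 170.

170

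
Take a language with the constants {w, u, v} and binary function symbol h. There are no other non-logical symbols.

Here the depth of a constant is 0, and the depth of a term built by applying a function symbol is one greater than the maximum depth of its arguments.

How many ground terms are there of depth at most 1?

Write N_k for the number of ground terms of depth ≤ k. A term of depth ≤ k is either a constant or a function symbol applied to arguments of depth ≤ k−1, so N_k = 3 + N_{k-1}^2.
N_0 = 3
N_1 = 3 + 3^2 = 12

12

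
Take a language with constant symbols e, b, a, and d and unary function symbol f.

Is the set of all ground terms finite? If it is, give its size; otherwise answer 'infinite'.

The signature has at least one function symbol (f, arity 1) and at least one constant (e).
Iterating f gives infinitely many distinct ground terms: e, f(e), f(f(e)), ...
So the Herbrand universe is infinite.

infinite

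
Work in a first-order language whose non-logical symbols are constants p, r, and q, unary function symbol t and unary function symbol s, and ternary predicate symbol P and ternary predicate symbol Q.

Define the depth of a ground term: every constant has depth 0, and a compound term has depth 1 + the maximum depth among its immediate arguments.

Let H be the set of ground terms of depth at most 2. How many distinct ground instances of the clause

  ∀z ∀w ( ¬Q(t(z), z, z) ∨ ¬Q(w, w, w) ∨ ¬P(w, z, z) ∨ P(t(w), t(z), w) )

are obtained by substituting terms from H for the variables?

441

Ground terms of depth ≤ 2:
  Count level by level. With function symbols t/1, s/1, the terms of depth ≤ k are the 3 constants together with each function applied to depth-≤(k−1) tuples, so N_k = 3 + N_{k-1} + N_{k-1}.
  N_0 = 3
  N_1 = 3 + 3 + 3 = 9
  N_2 = 3 + 9 + 9 = 21
So there are 21 ground terms available for substitution.
Each of z, w ranges independently over the available ground terms, and distinct assignments produce distinct instances.
Number of ground instances = 21^2 = 441.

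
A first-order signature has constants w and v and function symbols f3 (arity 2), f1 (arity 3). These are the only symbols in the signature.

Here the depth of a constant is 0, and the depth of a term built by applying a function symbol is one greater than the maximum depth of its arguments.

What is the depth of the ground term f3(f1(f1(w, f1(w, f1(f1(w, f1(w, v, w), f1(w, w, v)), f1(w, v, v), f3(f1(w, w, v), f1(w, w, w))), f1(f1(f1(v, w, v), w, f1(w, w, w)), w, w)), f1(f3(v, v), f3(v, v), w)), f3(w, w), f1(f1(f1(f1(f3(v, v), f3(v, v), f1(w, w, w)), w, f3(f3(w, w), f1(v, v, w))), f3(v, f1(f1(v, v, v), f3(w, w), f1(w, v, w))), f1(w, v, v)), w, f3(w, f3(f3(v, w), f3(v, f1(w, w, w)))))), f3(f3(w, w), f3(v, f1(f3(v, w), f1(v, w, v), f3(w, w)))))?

7

depth(f1(w, v, w)) = 1 + max(0, 0, 0) = 1
depth(f1(w, w, v)) = 1 + max(0, 0, 0) = 1
depth(f1(w, f1(w, v, w), f1(w, w, v))) = 1 + max(0, 1, 1) = 2
depth(f1(w, v, v)) = 1 + max(0, 0, 0) = 1
depth(f1(w, w, w)) = 1 + max(0, 0, 0) = 1
depth(f3(f1(w, w, v), f1(w, w, w))) = 1 + max(1, 1) = 2
depth(f1(f1(w, f1(w, v, w), f1(w, w, v)), f1(w, v, v), f3(f1(w, w, v), f1(w, w, w)))) = 1 + max(2, 1, 2) = 3
depth(f1(v, w, v)) = 1 + max(0, 0, 0) = 1
depth(f1(f1(v, w, v), w, f1(w, w, w))) = 1 + max(1, 0, 1) = 2
depth(f1(f1(f1(v, w, v), w, f1(w, w, w)), w, w)) = 1 + max(2, 0, 0) = 3
depth(f1(w, f1(f1(w, f1(w, v, w), f1(w, w, v)), f1(w, v, v), f3(f1(w, w, v), f1(w, w, w))), f1(f1(f1(v, w, v), w, f1(w, w, w)), w, w))) = 1 + max(0, 3, 3) = 4
depth(f3(v, v)) = 1 + max(0, 0) = 1
depth(f1(f3(v, v), f3(v, v), w)) = 1 + max(1, 1, 0) = 2
depth(f1(w, f1(w, f1(f1(w, f1(w, v, w), f1(w, w, v)), f1(w, v, v), f3(f1(w, w, v), f1(w, w, w))), f1(f1(f1(v, w, v), w, f1(w, w, w)), w, w)), f1(f3(v, v), f3(v, v), w))) = 1 + max(0, 4, 2) = 5
depth(f3(w, w)) = 1 + max(0, 0) = 1
depth(f1(f3(v, v), f3(v, v), f1(w, w, w))) = 1 + max(1, 1, 1) = 2
depth(f1(v, v, w)) = 1 + max(0, 0, 0) = 1
depth(f3(f3(w, w), f1(v, v, w))) = 1 + max(1, 1) = 2
depth(f1(f1(f3(v, v), f3(v, v), f1(w, w, w)), w, f3(f3(w, w), f1(v, v, w)))) = 1 + max(2, 0, 2) = 3
depth(f1(v, v, v)) = 1 + max(0, 0, 0) = 1
depth(f1(f1(v, v, v), f3(w, w), f1(w, v, w))) = 1 + max(1, 1, 1) = 2
depth(f3(v, f1(f1(v, v, v), f3(w, w), f1(w, v, w)))) = 1 + max(0, 2) = 3
depth(f1(f1(f1(f3(v, v), f3(v, v), f1(w, w, w)), w, f3(f3(w, w), f1(v, v, w))), f3(v, f1(f1(v, v, v), f3(w, w), f1(w, v, w))), f1(w, v, v))) = 1 + max(3, 3, 1) = 4
depth(f3(v, w)) = 1 + max(0, 0) = 1
depth(f3(v, f1(w, w, w))) = 1 + max(0, 1) = 2
depth(f3(f3(v, w), f3(v, f1(w, w, w)))) = 1 + max(1, 2) = 3
depth(f3(w, f3(f3(v, w), f3(v, f1(w, w, w))))) = 1 + max(0, 3) = 4
depth(f1(f1(f1(f1(f3(v, v), f3(v, v), f1(w, w, w)), w, f3(f3(w, w), f1(v, v, w))), f3(v, f1(f1(v, v, v), f3(w, w), f1(w, v, w))), f1(w, v, v)), w, f3(w, f3(f3(v, w), f3(v, f1(w, w, w)))))) = 1 + max(4, 0, 4) = 5
depth(f1(f1(w, f1(w, f1(f1(w, f1(w, v, w), f1(w, w, v)), f1(w, v, v), f3(f1(w, w, v), f1(w, w, w))), f1(f1(f1(v, w, v), w, f1(w, w, w)), w, w)), f1(f3(v, v), f3(v, v), w)), f3(w, w), f1(f1(f1(f1(f3(v, v), f3(v, v), f1(w, w, w)), w, f3(f3(w, w), f1(v, v, w))), f3(v, f1(f1(v, v, v), f3(w, w), f1(w, v, w))), f1(w, v, v)), w, f3(w, f3(f3(v, w), f3(v, f1(w, w, w))))))) = 1 + max(5, 1, 5) = 6
depth(f1(f3(v, w), f1(v, w, v), f3(w, w))) = 1 + max(1, 1, 1) = 2
depth(f3(v, f1(f3(v, w), f1(v, w, v), f3(w, w)))) = 1 + max(0, 2) = 3
depth(f3(f3(w, w), f3(v, f1(f3(v, w), f1(v, w, v), f3(w, w))))) = 1 + max(1, 3) = 4
depth(f3(f1(f1(w, f1(w, f1(f1(w, f1(w, v, w), f1(w, w, v)), f1(w, v, v), f3(f1(w, w, v), f1(w, w, w))), f1(f1(f1(v, w, v), w, f1(w, w, w)), w, w)), f1(f3(v, v), f3(v, v), w)), f3(w, w), f1(f1(f1(f1(f3(v, v), f3(v, v), f1(w, w, w)), w, f3(f3(w, w), f1(v, v, w))), f3(v, f1(f1(v, v, v), f3(w, w), f1(w, v, w))), f1(w, v, v)), w, f3(w, f3(f3(v, w), f3(v, f1(w, w, w)))))), f3(f3(w, w), f3(v, f1(f3(v, w), f1(v, w, v), f3(w, w)))))) = 1 + max(6, 4) = 7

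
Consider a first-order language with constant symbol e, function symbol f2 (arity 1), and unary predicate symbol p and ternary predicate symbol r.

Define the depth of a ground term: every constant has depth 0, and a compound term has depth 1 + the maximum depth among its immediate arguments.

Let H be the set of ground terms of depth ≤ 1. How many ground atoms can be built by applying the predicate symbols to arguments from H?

First count ground terms of depth ≤ 1.
Let N_k count ground terms of depth at most k. Each non-constant term of depth ≤ k is some function symbol applied to depth-≤(k−1) arguments, giving N_k = 1 + N_{k-1}.
N_0 = 1
N_1 = 1 + 1 = 2
Explicitly: e, f2(e).
So |H| = 2.
Ground atoms are formed by filling each argument slot of a predicate with a term from H, so an r-ary predicate gives |H|^r atoms:
  p: 2;  r: 2^3 = 8
Total ground atoms: 2 + 8 = 10.

10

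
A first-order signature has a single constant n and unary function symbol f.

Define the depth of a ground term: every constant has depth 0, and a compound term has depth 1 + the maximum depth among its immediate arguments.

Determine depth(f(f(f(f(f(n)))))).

depth(f(n)) = 1 + depth(n) = 1 + 0 = 1
depth(f(f(n))) = 1 + depth(f(n)) = 1 + 1 = 2
depth(f(f(f(n)))) = 1 + depth(f(f(n))) = 1 + 2 = 3
depth(f(f(f(f(n))))) = 1 + depth(f(f(f(n)))) = 1 + 3 = 4
depth(f(f(f(f(f(n)))))) = 1 + depth(f(f(f(f(n))))) = 1 + 4 = 5

5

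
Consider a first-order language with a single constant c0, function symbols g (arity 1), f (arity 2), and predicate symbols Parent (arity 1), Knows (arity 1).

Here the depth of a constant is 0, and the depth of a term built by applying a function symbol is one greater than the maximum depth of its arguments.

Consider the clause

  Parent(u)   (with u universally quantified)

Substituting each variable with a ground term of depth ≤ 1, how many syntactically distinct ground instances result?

3

Ground terms of depth ≤ 1:
  Write N_k for the number of ground terms of depth ≤ k. A term of depth ≤ k is either a constant or a function symbol applied to arguments of depth ≤ k−1, so N_k = 1 + N_{k-1} + N_{k-1}^2.
  N_0 = 1
  N_1 = 1 + 1 + 1^2 = 3
So there are 3 ground terms available for substitution.
The variable u ranges independently over the available ground terms, and distinct assignments produce distinct instances.
Number of ground instances = 3.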